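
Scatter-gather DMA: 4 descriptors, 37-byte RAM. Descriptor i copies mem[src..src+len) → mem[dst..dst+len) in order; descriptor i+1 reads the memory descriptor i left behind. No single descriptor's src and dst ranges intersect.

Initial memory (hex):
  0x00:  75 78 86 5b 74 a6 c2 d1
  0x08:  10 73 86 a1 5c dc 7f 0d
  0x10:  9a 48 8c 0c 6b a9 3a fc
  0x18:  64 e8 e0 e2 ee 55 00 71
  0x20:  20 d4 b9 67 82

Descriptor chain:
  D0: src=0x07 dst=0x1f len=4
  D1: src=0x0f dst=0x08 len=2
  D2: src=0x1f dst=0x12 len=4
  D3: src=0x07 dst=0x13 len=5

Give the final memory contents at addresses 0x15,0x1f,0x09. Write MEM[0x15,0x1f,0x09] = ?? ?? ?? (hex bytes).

[0] 0x07->0x1f len=4 : d1 10 73 86
[1] 0x0f->0x08 len=2 : 0d 9a
[2] 0x1f->0x12 len=4 : d1 10 73 86
[3] 0x07->0x13 len=5 : d1 0d 9a 86 a1
query mem[0x15]=0x9a, mem[0x1f]=0xd1, mem[0x09]=0x9a

MEM[0x15,0x1f,0x09] = 9a d1 9a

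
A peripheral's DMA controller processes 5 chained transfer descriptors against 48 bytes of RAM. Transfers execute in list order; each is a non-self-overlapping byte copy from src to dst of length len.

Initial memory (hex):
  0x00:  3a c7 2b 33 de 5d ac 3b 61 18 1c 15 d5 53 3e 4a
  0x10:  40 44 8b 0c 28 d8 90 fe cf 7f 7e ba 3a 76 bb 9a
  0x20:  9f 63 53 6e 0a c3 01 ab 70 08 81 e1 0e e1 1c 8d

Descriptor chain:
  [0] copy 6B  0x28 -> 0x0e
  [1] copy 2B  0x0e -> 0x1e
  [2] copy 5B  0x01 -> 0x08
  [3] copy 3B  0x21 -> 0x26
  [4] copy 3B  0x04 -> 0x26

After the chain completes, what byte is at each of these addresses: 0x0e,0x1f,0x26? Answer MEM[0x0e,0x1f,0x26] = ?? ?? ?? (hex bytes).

  after D0: wrote 6B at 0x0e = 700881e10ee1
  after D1: wrote 2B at 0x1e = 7008
  after D2: wrote 5B at 0x08 = c72b33de5d
  after D3: wrote 3B at 0x26 = 63536e
  after D4: wrote 3B at 0x26 = de5dac
query mem[0x0e]=0x70, mem[0x1f]=0x08, mem[0x26]=0xde

MEM[0x0e,0x1f,0x26] = 70 08 de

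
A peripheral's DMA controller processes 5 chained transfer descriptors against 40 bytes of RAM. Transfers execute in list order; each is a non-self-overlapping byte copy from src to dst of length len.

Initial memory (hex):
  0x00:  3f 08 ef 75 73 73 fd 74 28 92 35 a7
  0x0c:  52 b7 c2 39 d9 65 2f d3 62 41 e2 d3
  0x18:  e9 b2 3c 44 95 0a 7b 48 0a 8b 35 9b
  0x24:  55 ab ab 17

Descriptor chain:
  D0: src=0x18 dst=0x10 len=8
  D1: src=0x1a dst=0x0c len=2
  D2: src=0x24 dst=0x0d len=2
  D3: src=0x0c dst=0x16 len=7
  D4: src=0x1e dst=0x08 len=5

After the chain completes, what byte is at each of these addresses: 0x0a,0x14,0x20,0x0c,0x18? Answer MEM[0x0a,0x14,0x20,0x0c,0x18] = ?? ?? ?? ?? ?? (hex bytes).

MEM[0x0a,0x14,0x20,0x0c,0x18] = 0a 95 0a 35 ab

  after D0: wrote 8B at 0x10 = e9b23c44950a7b48
  after D1: wrote 2B at 0x0c = 3c44
  after D2: wrote 2B at 0x0d = 55ab
  after D3: wrote 7B at 0x16 = 3c55ab39e9b23c
  after D4: wrote 5B at 0x08 = 7b480a8b35
query mem[0x0a]=0x0a, mem[0x14]=0x95, mem[0x20]=0x0a, mem[0x0c]=0x35, mem[0x18]=0xab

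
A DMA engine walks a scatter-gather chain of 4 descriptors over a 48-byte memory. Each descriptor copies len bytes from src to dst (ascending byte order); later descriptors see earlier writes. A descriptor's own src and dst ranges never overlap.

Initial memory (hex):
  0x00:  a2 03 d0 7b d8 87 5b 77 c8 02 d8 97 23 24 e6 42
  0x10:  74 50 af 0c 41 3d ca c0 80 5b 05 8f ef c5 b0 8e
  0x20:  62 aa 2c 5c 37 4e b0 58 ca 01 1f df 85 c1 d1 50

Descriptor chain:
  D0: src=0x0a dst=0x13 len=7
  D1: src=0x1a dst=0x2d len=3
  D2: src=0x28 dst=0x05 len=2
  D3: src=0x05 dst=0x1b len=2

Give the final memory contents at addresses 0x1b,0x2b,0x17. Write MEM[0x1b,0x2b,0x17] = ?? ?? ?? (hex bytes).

D0: mem[0x13..0x19] <- [d8 97 23 24 e6 42 74]
D1: mem[0x2d..0x2f] <- [05 8f ef]
D2: mem[0x05..0x06] <- [ca 01]
D3: mem[0x1b..0x1c] <- [ca 01]
query mem[0x1b]=0xca, mem[0x2b]=0xdf, mem[0x17]=0xe6

MEM[0x1b,0x2b,0x17] = ca df e6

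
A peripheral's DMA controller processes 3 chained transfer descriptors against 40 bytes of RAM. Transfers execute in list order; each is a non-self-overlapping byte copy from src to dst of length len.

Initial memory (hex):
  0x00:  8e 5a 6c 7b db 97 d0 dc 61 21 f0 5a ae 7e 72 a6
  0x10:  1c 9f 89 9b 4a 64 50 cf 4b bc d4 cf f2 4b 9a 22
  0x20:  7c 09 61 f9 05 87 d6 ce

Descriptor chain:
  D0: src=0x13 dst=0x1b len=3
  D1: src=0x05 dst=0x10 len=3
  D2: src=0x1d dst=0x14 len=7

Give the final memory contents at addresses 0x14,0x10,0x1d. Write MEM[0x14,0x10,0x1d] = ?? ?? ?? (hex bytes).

#0 dst[0x1b+3] := {0x9b,0x4a,0x64}
#1 dst[0x10+3] := {0x97,0xd0,0xdc}
#2 dst[0x14+7] := {0x64,0x9a,0x22,0x7c,0x09,0x61,0xf9}
query mem[0x14]=0x64, mem[0x10]=0x97, mem[0x1d]=0x64

MEM[0x14,0x10,0x1d] = 64 97 64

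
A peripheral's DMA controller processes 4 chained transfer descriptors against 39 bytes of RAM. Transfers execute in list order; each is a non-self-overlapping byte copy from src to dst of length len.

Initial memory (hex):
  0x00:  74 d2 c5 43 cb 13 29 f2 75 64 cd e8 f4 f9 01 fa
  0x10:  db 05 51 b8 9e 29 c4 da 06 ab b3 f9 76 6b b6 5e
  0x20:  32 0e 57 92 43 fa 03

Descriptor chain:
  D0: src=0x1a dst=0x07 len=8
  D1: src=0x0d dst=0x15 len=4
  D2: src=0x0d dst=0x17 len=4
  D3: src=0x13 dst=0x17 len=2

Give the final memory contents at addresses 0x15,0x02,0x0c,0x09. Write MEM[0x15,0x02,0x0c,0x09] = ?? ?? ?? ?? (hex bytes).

MEM[0x15,0x02,0x0c,0x09] = 32 c5 5e 76

  after D0: wrote 8B at 0x07 = b3f9766bb65e320e
  after D1: wrote 4B at 0x15 = 320efadb
  after D2: wrote 4B at 0x17 = 320efadb
  after D3: wrote 2B at 0x17 = b89e
query mem[0x15]=0x32, mem[0x02]=0xc5, mem[0x0c]=0x5e, mem[0x09]=0x76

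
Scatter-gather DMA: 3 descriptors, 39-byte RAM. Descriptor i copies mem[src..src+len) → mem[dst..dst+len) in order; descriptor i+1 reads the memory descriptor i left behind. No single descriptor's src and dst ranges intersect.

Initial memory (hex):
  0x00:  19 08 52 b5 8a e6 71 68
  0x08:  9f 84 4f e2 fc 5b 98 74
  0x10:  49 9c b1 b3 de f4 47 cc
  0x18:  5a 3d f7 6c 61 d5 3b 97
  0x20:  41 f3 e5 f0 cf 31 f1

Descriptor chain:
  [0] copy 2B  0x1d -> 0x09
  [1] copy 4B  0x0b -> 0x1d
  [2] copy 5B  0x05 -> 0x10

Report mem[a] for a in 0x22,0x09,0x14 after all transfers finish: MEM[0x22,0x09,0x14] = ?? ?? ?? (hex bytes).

MEM[0x22,0x09,0x14] = e5 d5 d5

[0] 0x1d->0x09 len=2 : d5 3b
[1] 0x0b->0x1d len=4 : e2 fc 5b 98
[2] 0x05->0x10 len=5 : e6 71 68 9f d5
query mem[0x22]=0xe5, mem[0x09]=0xd5, mem[0x14]=0xd5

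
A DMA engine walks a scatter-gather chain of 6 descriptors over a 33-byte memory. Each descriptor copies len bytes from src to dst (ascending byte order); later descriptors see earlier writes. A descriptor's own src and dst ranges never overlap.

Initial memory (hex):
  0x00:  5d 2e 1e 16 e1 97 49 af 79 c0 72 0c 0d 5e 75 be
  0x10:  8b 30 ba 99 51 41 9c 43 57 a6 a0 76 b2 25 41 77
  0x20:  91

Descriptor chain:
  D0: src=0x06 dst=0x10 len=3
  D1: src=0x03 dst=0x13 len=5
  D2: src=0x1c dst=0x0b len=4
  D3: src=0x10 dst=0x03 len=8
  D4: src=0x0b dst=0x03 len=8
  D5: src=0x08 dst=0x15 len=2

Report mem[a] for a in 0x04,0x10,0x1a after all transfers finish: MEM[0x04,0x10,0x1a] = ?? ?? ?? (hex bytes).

MEM[0x04,0x10,0x1a] = 25 49 a0

#0 dst[0x10+3] := {0x49,0xaf,0x79}
#1 dst[0x13+5] := {0x16,0xe1,0x97,0x49,0xaf}
#2 dst[0x0b+4] := {0xb2,0x25,0x41,0x77}
#3 dst[0x03+8] := {0x49,0xaf,0x79,0x16,0xe1,0x97,0x49,0xaf}
#4 dst[0x03+8] := {0xb2,0x25,0x41,0x77,0xbe,0x49,0xaf,0x79}
#5 dst[0x15+2] := {0x49,0xaf}
query mem[0x04]=0x25, mem[0x10]=0x49, mem[0x1a]=0xa0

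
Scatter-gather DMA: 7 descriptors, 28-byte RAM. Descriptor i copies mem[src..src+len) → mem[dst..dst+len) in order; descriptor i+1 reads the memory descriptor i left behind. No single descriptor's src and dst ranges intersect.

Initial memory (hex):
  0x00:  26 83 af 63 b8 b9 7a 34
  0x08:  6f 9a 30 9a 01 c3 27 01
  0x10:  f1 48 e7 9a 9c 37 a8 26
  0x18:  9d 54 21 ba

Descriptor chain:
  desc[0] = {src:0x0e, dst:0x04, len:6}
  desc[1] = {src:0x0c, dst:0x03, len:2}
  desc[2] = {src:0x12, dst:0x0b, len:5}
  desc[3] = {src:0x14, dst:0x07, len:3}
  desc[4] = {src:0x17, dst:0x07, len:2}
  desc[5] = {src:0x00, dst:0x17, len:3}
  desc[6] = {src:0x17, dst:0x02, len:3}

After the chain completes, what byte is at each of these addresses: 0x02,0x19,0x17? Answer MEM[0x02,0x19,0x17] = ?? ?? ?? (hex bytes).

#0 dst[0x04+6] := {0x27,0x01,0xf1,0x48,0xe7,0x9a}
#1 dst[0x03+2] := {0x01,0xc3}
#2 dst[0x0b+5] := {0xe7,0x9a,0x9c,0x37,0xa8}
#3 dst[0x07+3] := {0x9c,0x37,0xa8}
#4 dst[0x07+2] := {0x26,0x9d}
#5 dst[0x17+3] := {0x26,0x83,0xaf}
#6 dst[0x02+3] := {0x26,0x83,0xaf}
query mem[0x02]=0x26, mem[0x19]=0xaf, mem[0x17]=0x26

MEM[0x02,0x19,0x17] = 26 af 26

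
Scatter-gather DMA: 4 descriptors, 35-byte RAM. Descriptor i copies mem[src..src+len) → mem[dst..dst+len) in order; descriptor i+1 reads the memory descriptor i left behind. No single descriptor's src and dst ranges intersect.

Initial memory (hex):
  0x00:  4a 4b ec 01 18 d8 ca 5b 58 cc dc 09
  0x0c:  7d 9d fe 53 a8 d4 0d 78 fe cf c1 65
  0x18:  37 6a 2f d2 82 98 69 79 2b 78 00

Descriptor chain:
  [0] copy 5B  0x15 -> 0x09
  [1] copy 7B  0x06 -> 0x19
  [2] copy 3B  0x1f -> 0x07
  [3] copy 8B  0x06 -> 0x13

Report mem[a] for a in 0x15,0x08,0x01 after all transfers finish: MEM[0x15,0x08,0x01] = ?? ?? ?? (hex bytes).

D0: mem[0x09..0x0d] <- [cf c1 65 37 6a]
D1: mem[0x19..0x1f] <- [ca 5b 58 cf c1 65 37]
D2: mem[0x07..0x09] <- [37 2b 78]
D3: mem[0x13..0x1a] <- [ca 37 2b 78 c1 65 37 6a]
query mem[0x15]=0x2b, mem[0x08]=0x2b, mem[0x01]=0x4b

MEM[0x15,0x08,0x01] = 2b 2b 4b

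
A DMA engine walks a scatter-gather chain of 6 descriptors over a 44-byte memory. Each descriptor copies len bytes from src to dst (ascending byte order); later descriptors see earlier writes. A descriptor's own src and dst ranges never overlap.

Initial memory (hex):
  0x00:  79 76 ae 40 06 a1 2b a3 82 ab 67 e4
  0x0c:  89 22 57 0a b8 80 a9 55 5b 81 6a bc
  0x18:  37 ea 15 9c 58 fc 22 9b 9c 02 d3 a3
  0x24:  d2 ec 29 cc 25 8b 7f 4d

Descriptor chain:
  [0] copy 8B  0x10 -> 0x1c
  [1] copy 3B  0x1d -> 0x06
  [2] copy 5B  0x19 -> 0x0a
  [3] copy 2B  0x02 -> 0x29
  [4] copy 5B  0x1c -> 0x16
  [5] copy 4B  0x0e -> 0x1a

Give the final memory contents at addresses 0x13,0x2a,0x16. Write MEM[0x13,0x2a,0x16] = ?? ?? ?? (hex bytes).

MEM[0x13,0x2a,0x16] = 55 40 b8

#0 dst[0x1c+8] := {0xb8,0x80,0xa9,0x55,0x5b,0x81,0x6a,0xbc}
#1 dst[0x06+3] := {0x80,0xa9,0x55}
#2 dst[0x0a+5] := {0xea,0x15,0x9c,0xb8,0x80}
#3 dst[0x29+2] := {0xae,0x40}
#4 dst[0x16+5] := {0xb8,0x80,0xa9,0x55,0x5b}
#5 dst[0x1a+4] := {0x80,0x0a,0xb8,0x80}
query mem[0x13]=0x55, mem[0x2a]=0x40, mem[0x16]=0xb8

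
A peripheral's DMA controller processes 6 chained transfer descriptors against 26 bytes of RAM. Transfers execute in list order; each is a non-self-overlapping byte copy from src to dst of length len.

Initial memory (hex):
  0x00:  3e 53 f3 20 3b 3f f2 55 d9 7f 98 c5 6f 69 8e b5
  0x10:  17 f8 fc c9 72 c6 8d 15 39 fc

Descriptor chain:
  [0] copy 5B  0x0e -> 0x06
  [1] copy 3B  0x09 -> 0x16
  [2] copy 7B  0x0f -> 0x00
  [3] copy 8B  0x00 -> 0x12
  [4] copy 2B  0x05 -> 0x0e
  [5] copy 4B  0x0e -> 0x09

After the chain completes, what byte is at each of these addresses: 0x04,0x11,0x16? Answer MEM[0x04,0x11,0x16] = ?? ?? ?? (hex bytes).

MEM[0x04,0x11,0x16] = c9 f8 c9

#0 dst[0x06+5] := {0x8e,0xb5,0x17,0xf8,0xfc}
#1 dst[0x16+3] := {0xf8,0xfc,0xc5}
#2 dst[0x00+7] := {0xb5,0x17,0xf8,0xfc,0xc9,0x72,0xc6}
#3 dst[0x12+8] := {0xb5,0x17,0xf8,0xfc,0xc9,0x72,0xc6,0xb5}
#4 dst[0x0e+2] := {0x72,0xc6}
#5 dst[0x09+4] := {0x72,0xc6,0x17,0xf8}
query mem[0x04]=0xc9, mem[0x11]=0xf8, mem[0x16]=0xc9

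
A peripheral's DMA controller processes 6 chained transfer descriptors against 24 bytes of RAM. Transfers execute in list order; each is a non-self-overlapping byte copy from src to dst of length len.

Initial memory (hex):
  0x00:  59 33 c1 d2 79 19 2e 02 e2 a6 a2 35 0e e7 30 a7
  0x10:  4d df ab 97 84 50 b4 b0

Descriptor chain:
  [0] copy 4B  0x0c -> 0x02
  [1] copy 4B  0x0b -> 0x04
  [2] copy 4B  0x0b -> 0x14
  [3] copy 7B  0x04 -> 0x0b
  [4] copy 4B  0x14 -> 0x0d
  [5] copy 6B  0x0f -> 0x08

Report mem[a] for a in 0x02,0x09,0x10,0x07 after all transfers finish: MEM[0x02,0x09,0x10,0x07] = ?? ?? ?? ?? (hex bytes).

#0 dst[0x02+4] := {0x0e,0xe7,0x30,0xa7}
#1 dst[0x04+4] := {0x35,0x0e,0xe7,0x30}
#2 dst[0x14+4] := {0x35,0x0e,0xe7,0x30}
#3 dst[0x0b+7] := {0x35,0x0e,0xe7,0x30,0xe2,0xa6,0xa2}
#4 dst[0x0d+4] := {0x35,0x0e,0xe7,0x30}
#5 dst[0x08+6] := {0xe7,0x30,0xa2,0xab,0x97,0x35}
query mem[0x02]=0x0e, mem[0x09]=0x30, mem[0x10]=0x30, mem[0x07]=0x30

MEM[0x02,0x09,0x10,0x07] = 0e 30 30 30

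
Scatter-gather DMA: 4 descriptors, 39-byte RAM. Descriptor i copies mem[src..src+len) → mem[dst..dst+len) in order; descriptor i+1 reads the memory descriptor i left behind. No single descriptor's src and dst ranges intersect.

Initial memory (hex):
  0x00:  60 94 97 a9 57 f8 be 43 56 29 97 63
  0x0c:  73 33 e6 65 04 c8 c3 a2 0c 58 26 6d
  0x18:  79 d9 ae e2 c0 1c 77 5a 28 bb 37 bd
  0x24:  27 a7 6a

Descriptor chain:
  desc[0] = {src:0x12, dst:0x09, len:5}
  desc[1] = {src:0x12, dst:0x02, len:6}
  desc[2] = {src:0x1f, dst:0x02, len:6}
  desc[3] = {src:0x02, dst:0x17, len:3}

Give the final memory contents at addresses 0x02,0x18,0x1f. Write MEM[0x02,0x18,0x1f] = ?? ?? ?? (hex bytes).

  after D0: wrote 5B at 0x09 = c3a20c5826
  after D1: wrote 6B at 0x02 = c3a20c58266d
  after D2: wrote 6B at 0x02 = 5a28bb37bd27
  after D3: wrote 3B at 0x17 = 5a28bb
query mem[0x02]=0x5a, mem[0x18]=0x28, mem[0x1f]=0x5a

MEM[0x02,0x18,0x1f] = 5a 28 5a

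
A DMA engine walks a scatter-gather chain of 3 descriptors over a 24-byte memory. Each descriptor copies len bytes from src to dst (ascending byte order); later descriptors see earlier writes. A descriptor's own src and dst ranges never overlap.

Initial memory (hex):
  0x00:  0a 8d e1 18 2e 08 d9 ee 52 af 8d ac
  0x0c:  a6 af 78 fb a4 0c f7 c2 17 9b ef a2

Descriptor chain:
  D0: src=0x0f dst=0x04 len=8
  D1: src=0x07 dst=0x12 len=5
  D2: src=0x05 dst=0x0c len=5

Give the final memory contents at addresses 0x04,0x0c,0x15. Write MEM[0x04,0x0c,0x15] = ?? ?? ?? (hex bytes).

#0 dst[0x04+8] := {0xfb,0xa4,0x0c,0xf7,0xc2,0x17,0x9b,0xef}
#1 dst[0x12+5] := {0xf7,0xc2,0x17,0x9b,0xef}
#2 dst[0x0c+5] := {0xa4,0x0c,0xf7,0xc2,0x17}
query mem[0x04]=0xfb, mem[0x0c]=0xa4, mem[0x15]=0x9b

MEM[0x04,0x0c,0x15] = fb a4 9b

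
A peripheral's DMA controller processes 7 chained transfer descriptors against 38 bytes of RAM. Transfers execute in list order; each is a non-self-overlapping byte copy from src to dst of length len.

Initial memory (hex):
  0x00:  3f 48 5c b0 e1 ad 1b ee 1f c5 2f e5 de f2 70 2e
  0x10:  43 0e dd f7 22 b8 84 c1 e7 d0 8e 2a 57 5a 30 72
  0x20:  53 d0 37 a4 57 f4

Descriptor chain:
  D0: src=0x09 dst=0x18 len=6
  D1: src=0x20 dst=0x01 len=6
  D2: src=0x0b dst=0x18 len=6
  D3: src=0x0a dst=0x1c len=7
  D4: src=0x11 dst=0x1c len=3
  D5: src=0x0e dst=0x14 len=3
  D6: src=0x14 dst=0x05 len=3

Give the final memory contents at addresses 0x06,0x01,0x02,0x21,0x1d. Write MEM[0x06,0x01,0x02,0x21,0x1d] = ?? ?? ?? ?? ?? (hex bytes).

MEM[0x06,0x01,0x02,0x21,0x1d] = 2e 53 d0 2e dd

#0 dst[0x18+6] := {0xc5,0x2f,0xe5,0xde,0xf2,0x70}
#1 dst[0x01+6] := {0x53,0xd0,0x37,0xa4,0x57,0xf4}
#2 dst[0x18+6] := {0xe5,0xde,0xf2,0x70,0x2e,0x43}
#3 dst[0x1c+7] := {0x2f,0xe5,0xde,0xf2,0x70,0x2e,0x43}
#4 dst[0x1c+3] := {0x0e,0xdd,0xf7}
#5 dst[0x14+3] := {0x70,0x2e,0x43}
#6 dst[0x05+3] := {0x70,0x2e,0x43}
query mem[0x06]=0x2e, mem[0x01]=0x53, mem[0x02]=0xd0, mem[0x21]=0x2e, mem[0x1d]=0xdd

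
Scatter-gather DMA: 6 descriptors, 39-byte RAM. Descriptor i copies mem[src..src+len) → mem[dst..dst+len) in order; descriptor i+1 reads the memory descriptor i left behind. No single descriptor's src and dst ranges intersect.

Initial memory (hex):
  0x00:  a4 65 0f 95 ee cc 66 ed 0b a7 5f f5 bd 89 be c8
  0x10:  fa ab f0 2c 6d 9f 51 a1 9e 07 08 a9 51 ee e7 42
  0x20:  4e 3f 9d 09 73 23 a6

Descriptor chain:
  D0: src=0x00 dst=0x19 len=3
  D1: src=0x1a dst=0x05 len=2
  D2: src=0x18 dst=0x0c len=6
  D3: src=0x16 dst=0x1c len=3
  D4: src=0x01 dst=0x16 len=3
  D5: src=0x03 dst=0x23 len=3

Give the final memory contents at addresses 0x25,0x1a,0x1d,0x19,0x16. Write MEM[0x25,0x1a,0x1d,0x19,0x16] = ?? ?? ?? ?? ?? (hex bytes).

MEM[0x25,0x1a,0x1d,0x19,0x16] = 65 65 a1 a4 65

#0 dst[0x19+3] := {0xa4,0x65,0x0f}
#1 dst[0x05+2] := {0x65,0x0f}
#2 dst[0x0c+6] := {0x9e,0xa4,0x65,0x0f,0x51,0xee}
#3 dst[0x1c+3] := {0x51,0xa1,0x9e}
#4 dst[0x16+3] := {0x65,0x0f,0x95}
#5 dst[0x23+3] := {0x95,0xee,0x65}
query mem[0x25]=0x65, mem[0x1a]=0x65, mem[0x1d]=0xa1, mem[0x19]=0xa4, mem[0x16]=0x65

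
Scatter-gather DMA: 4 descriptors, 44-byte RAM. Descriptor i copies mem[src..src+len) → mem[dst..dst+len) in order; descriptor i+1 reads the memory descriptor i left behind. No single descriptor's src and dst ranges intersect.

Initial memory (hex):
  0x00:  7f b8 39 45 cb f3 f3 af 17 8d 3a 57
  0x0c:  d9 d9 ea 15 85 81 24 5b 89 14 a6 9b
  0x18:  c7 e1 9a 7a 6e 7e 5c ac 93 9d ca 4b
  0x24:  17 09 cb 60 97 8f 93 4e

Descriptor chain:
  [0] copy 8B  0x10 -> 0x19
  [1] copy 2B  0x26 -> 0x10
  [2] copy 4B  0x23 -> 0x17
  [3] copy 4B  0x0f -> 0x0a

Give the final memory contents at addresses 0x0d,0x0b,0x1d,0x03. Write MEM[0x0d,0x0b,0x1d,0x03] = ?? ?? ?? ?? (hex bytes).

MEM[0x0d,0x0b,0x1d,0x03] = 24 cb 89 45

#0 dst[0x19+8] := {0x85,0x81,0x24,0x5b,0x89,0x14,0xa6,0x9b}
#1 dst[0x10+2] := {0xcb,0x60}
#2 dst[0x17+4] := {0x4b,0x17,0x09,0xcb}
#3 dst[0x0a+4] := {0x15,0xcb,0x60,0x24}
query mem[0x0d]=0x24, mem[0x0b]=0xcb, mem[0x1d]=0x89, mem[0x03]=0x45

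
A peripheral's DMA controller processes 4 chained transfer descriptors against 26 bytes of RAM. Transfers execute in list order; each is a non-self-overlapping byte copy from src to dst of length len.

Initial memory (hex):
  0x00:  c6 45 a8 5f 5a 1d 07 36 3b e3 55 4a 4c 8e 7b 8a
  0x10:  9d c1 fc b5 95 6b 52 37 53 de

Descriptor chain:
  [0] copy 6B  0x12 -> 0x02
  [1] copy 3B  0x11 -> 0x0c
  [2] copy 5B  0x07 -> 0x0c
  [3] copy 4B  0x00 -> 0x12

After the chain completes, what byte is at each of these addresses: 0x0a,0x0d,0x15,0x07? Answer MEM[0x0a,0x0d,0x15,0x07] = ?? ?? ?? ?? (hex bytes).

D0: mem[0x02..0x07] <- [fc b5 95 6b 52 37]
D1: mem[0x0c..0x0e] <- [c1 fc b5]
D2: mem[0x0c..0x10] <- [37 3b e3 55 4a]
D3: mem[0x12..0x15] <- [c6 45 fc b5]
query mem[0x0a]=0x55, mem[0x0d]=0x3b, mem[0x15]=0xb5, mem[0x07]=0x37

MEM[0x0a,0x0d,0x15,0x07] = 55 3b b5 37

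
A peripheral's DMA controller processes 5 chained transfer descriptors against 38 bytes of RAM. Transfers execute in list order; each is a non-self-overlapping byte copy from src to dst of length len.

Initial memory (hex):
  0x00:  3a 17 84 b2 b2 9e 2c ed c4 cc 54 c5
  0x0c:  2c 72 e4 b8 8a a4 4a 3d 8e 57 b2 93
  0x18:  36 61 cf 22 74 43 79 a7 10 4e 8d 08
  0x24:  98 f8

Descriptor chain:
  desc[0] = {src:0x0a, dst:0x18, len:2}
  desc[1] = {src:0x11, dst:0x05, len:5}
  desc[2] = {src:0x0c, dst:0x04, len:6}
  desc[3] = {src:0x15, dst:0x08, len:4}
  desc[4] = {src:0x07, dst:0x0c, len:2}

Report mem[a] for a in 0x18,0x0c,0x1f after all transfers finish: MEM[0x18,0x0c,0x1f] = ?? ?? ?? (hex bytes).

MEM[0x18,0x0c,0x1f] = 54 b8 a7

[0] 0x0a->0x18 len=2 : 54 c5
[1] 0x11->0x05 len=5 : a4 4a 3d 8e 57
[2] 0x0c->0x04 len=6 : 2c 72 e4 b8 8a a4
[3] 0x15->0x08 len=4 : 57 b2 93 54
[4] 0x07->0x0c len=2 : b8 57
query mem[0x18]=0x54, mem[0x0c]=0xb8, mem[0x1f]=0xa7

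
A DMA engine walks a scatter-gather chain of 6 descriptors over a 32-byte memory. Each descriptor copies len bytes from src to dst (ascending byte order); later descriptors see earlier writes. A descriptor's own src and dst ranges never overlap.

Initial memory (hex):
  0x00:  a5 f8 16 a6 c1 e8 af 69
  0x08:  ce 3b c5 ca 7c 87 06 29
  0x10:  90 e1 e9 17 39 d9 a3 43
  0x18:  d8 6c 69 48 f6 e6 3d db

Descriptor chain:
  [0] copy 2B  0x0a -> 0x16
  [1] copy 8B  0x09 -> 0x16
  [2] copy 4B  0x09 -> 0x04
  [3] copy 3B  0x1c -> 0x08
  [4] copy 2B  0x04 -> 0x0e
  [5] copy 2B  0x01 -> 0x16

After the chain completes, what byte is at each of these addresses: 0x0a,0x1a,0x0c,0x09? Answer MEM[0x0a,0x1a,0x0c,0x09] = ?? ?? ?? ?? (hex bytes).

MEM[0x0a,0x1a,0x0c,0x09] = 3d 87 7c 90

#0 dst[0x16+2] := {0xc5,0xca}
#1 dst[0x16+8] := {0x3b,0xc5,0xca,0x7c,0x87,0x06,0x29,0x90}
#2 dst[0x04+4] := {0x3b,0xc5,0xca,0x7c}
#3 dst[0x08+3] := {0x29,0x90,0x3d}
#4 dst[0x0e+2] := {0x3b,0xc5}
#5 dst[0x16+2] := {0xf8,0x16}
query mem[0x0a]=0x3d, mem[0x1a]=0x87, mem[0x0c]=0x7c, mem[0x09]=0x90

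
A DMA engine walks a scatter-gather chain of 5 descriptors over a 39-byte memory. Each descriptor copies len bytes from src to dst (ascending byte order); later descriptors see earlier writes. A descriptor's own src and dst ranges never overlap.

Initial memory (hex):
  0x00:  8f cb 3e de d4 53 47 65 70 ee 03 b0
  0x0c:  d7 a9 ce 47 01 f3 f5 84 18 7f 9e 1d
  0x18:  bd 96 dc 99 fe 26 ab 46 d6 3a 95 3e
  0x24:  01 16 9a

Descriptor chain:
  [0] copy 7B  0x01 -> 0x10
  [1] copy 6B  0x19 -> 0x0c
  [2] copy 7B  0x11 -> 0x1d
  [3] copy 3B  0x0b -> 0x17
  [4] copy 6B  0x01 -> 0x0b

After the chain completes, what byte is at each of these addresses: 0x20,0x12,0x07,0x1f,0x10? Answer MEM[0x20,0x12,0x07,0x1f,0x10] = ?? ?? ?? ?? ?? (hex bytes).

MEM[0x20,0x12,0x07,0x1f,0x10] = 53 de 65 d4 47

#0 dst[0x10+7] := {0xcb,0x3e,0xde,0xd4,0x53,0x47,0x65}
#1 dst[0x0c+6] := {0x96,0xdc,0x99,0xfe,0x26,0xab}
#2 dst[0x1d+7] := {0xab,0xde,0xd4,0x53,0x47,0x65,0x1d}
#3 dst[0x17+3] := {0xb0,0x96,0xdc}
#4 dst[0x0b+6] := {0xcb,0x3e,0xde,0xd4,0x53,0x47}
query mem[0x20]=0x53, mem[0x12]=0xde, mem[0x07]=0x65, mem[0x1f]=0xd4, mem[0x10]=0x47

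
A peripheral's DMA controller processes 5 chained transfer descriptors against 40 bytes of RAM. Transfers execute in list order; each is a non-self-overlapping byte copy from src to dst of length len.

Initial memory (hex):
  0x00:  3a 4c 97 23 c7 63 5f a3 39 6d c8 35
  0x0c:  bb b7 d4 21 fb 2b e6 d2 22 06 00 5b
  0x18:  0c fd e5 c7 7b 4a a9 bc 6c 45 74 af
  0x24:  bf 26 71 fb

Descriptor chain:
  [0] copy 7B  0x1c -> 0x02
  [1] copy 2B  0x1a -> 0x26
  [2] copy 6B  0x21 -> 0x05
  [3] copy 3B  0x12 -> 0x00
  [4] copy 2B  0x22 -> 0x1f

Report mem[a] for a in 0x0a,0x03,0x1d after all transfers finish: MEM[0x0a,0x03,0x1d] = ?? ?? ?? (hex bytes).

MEM[0x0a,0x03,0x1d] = e5 4a 4a

  after D0: wrote 7B at 0x02 = 7b4aa9bc6c4574
  after D1: wrote 2B at 0x26 = e5c7
  after D2: wrote 6B at 0x05 = 4574afbf26e5
  after D3: wrote 3B at 0x00 = e6d222
  after D4: wrote 2B at 0x1f = 74af
query mem[0x0a]=0xe5, mem[0x03]=0x4a, mem[0x1d]=0x4a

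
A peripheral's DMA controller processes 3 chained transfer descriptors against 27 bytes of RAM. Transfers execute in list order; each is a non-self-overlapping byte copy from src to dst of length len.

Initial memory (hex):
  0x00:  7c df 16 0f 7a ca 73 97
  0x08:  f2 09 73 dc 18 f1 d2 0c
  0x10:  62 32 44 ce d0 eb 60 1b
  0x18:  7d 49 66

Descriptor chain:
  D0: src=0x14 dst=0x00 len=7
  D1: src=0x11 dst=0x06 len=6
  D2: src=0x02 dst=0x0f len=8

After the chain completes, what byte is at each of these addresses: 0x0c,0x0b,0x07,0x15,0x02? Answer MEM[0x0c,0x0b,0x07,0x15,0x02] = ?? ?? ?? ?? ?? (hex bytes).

D0: mem[0x00..0x06] <- [d0 eb 60 1b 7d 49 66]
D1: mem[0x06..0x0b] <- [32 44 ce d0 eb 60]
D2: mem[0x0f..0x16] <- [60 1b 7d 49 32 44 ce d0]
query mem[0x0c]=0x18, mem[0x0b]=0x60, mem[0x07]=0x44, mem[0x15]=0xce, mem[0x02]=0x60

MEM[0x0c,0x0b,0x07,0x15,0x02] = 18 60 44 ce 60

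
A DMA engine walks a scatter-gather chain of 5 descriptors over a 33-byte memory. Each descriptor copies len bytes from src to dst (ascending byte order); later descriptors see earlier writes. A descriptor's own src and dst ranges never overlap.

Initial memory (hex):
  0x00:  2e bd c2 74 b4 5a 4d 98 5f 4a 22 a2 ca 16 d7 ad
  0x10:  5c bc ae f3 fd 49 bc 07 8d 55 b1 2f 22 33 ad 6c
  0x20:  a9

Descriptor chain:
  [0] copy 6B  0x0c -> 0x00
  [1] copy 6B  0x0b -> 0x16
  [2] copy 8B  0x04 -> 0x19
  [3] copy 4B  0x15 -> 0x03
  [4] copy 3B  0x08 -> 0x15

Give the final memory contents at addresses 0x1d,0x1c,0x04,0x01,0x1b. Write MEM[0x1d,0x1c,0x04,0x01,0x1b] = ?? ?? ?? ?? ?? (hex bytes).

MEM[0x1d,0x1c,0x04,0x01,0x1b] = 5f 98 a2 16 4d

#0 dst[0x00+6] := {0xca,0x16,0xd7,0xad,0x5c,0xbc}
#1 dst[0x16+6] := {0xa2,0xca,0x16,0xd7,0xad,0x5c}
#2 dst[0x19+8] := {0x5c,0xbc,0x4d,0x98,0x5f,0x4a,0x22,0xa2}
#3 dst[0x03+4] := {0x49,0xa2,0xca,0x16}
#4 dst[0x15+3] := {0x5f,0x4a,0x22}
query mem[0x1d]=0x5f, mem[0x1c]=0x98, mem[0x04]=0xa2, mem[0x01]=0x16, mem[0x1b]=0x4d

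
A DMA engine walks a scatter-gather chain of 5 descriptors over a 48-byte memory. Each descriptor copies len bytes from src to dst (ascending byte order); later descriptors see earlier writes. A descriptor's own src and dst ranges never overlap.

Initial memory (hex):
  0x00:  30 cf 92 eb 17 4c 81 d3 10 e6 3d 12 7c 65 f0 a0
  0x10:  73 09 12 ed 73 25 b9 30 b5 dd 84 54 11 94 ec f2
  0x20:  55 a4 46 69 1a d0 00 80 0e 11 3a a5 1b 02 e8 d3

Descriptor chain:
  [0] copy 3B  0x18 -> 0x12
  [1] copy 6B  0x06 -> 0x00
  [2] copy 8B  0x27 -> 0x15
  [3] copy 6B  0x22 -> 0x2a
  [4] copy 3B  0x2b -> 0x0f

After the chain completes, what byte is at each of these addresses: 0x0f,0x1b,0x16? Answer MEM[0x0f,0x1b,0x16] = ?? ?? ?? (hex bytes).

MEM[0x0f,0x1b,0x16] = 69 02 0e

  after D0: wrote 3B at 0x12 = b5dd84
  after D1: wrote 6B at 0x00 = 81d310e63d12
  after D2: wrote 8B at 0x15 = 800e113aa51b02e8
  after D3: wrote 6B at 0x2a = 46691ad00080
  after D4: wrote 3B at 0x0f = 691ad0
query mem[0x0f]=0x69, mem[0x1b]=0x02, mem[0x16]=0x0e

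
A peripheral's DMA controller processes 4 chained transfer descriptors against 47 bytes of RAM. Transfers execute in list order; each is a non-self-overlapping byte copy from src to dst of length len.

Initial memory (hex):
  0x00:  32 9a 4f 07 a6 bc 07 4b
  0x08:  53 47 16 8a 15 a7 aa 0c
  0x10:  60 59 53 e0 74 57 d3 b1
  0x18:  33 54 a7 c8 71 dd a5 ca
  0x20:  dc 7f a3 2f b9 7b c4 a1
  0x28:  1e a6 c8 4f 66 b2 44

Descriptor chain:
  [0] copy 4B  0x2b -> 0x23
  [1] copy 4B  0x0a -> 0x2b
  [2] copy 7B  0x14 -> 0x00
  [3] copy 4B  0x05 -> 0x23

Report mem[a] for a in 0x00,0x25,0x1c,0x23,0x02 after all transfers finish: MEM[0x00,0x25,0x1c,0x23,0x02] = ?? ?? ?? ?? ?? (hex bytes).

#0 dst[0x23+4] := {0x4f,0x66,0xb2,0x44}
#1 dst[0x2b+4] := {0x16,0x8a,0x15,0xa7}
#2 dst[0x00+7] := {0x74,0x57,0xd3,0xb1,0x33,0x54,0xa7}
#3 dst[0x23+4] := {0x54,0xa7,0x4b,0x53}
query mem[0x00]=0x74, mem[0x25]=0x4b, mem[0x1c]=0x71, mem[0x23]=0x54, mem[0x02]=0xd3

MEM[0x00,0x25,0x1c,0x23,0x02] = 74 4b 71 54 d3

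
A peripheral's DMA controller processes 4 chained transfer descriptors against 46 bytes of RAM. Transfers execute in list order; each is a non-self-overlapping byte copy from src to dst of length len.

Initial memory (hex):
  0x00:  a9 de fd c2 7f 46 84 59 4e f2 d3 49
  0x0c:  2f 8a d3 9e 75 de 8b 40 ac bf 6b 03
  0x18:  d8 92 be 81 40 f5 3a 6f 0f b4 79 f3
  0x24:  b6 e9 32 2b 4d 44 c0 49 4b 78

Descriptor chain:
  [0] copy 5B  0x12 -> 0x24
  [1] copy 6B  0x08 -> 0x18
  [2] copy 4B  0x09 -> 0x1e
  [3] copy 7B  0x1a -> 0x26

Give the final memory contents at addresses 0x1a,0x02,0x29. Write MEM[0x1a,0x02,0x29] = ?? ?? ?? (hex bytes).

MEM[0x1a,0x02,0x29] = d3 fd 8a

  after D0: wrote 5B at 0x24 = 8b40acbf6b
  after D1: wrote 6B at 0x18 = 4ef2d3492f8a
  after D2: wrote 4B at 0x1e = f2d3492f
  after D3: wrote 7B at 0x26 = d3492f8af2d349
query mem[0x1a]=0xd3, mem[0x02]=0xfd, mem[0x29]=0x8a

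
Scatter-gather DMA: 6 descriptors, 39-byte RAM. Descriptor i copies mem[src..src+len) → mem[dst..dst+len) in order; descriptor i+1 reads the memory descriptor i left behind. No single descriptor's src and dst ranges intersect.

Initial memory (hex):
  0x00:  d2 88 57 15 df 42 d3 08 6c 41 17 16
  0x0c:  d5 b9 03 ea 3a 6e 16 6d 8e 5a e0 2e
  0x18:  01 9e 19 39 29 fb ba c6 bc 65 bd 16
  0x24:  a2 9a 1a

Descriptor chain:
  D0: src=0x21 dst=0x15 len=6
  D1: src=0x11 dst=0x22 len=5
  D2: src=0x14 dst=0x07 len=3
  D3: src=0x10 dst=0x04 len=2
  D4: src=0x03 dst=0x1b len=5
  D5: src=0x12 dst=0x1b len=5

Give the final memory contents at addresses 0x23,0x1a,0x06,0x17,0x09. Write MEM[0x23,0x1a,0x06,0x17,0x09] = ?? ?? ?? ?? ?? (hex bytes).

#0 dst[0x15+6] := {0x65,0xbd,0x16,0xa2,0x9a,0x1a}
#1 dst[0x22+5] := {0x6e,0x16,0x6d,0x8e,0x65}
#2 dst[0x07+3] := {0x8e,0x65,0xbd}
#3 dst[0x04+2] := {0x3a,0x6e}
#4 dst[0x1b+5] := {0x15,0x3a,0x6e,0xd3,0x8e}
#5 dst[0x1b+5] := {0x16,0x6d,0x8e,0x65,0xbd}
query mem[0x23]=0x16, mem[0x1a]=0x1a, mem[0x06]=0xd3, mem[0x17]=0x16, mem[0x09]=0xbd

MEM[0x23,0x1a,0x06,0x17,0x09] = 16 1a d3 16 bd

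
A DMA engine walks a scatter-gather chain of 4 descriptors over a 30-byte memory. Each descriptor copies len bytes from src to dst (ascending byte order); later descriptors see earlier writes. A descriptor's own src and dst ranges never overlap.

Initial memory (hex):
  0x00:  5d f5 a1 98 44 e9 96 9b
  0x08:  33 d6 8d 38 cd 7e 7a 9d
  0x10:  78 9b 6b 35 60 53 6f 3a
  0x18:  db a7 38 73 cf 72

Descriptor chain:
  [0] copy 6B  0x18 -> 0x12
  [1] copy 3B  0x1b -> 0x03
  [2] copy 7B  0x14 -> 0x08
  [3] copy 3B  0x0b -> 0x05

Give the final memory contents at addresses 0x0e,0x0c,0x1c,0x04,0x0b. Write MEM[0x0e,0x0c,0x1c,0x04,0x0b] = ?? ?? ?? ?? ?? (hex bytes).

MEM[0x0e,0x0c,0x1c,0x04,0x0b] = 38 db cf cf 72

[0] 0x18->0x12 len=6 : db a7 38 73 cf 72
[1] 0x1b->0x03 len=3 : 73 cf 72
[2] 0x14->0x08 len=7 : 38 73 cf 72 db a7 38
[3] 0x0b->0x05 len=3 : 72 db a7
query mem[0x0e]=0x38, mem[0x0c]=0xdb, mem[0x1c]=0xcf, mem[0x04]=0xcf, mem[0x0b]=0x72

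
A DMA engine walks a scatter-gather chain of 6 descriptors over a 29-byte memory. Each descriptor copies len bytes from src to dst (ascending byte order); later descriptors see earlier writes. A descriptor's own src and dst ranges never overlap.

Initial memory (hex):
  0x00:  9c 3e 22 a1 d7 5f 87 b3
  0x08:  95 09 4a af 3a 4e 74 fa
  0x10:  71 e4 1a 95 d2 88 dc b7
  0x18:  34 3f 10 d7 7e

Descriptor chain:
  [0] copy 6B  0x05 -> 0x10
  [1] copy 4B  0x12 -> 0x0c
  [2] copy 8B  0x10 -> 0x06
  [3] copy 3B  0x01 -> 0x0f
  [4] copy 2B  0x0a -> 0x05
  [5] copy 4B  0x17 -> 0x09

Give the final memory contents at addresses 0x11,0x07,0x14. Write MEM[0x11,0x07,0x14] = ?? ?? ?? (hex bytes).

#0 dst[0x10+6] := {0x5f,0x87,0xb3,0x95,0x09,0x4a}
#1 dst[0x0c+4] := {0xb3,0x95,0x09,0x4a}
#2 dst[0x06+8] := {0x5f,0x87,0xb3,0x95,0x09,0x4a,0xdc,0xb7}
#3 dst[0x0f+3] := {0x3e,0x22,0xa1}
#4 dst[0x05+2] := {0x09,0x4a}
#5 dst[0x09+4] := {0xb7,0x34,0x3f,0x10}
query mem[0x11]=0xa1, mem[0x07]=0x87, mem[0x14]=0x09

MEM[0x11,0x07,0x14] = a1 87 09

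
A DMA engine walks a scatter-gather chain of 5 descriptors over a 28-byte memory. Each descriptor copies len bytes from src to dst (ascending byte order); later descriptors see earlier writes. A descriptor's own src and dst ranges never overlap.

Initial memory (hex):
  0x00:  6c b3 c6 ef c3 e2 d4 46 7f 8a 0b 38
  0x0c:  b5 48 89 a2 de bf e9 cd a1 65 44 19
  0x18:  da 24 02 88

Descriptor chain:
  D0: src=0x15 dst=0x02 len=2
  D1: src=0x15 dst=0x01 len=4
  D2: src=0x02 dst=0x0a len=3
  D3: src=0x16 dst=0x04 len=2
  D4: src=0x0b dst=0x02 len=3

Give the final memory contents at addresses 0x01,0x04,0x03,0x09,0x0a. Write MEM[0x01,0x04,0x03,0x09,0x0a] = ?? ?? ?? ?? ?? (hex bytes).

  after D0: wrote 2B at 0x02 = 6544
  after D1: wrote 4B at 0x01 = 654419da
  after D2: wrote 3B at 0x0a = 4419da
  after D3: wrote 2B at 0x04 = 4419
  after D4: wrote 3B at 0x02 = 19da48
query mem[0x01]=0x65, mem[0x04]=0x48, mem[0x03]=0xda, mem[0x09]=0x8a, mem[0x0a]=0x44

MEM[0x01,0x04,0x03,0x09,0x0a] = 65 48 da 8a 44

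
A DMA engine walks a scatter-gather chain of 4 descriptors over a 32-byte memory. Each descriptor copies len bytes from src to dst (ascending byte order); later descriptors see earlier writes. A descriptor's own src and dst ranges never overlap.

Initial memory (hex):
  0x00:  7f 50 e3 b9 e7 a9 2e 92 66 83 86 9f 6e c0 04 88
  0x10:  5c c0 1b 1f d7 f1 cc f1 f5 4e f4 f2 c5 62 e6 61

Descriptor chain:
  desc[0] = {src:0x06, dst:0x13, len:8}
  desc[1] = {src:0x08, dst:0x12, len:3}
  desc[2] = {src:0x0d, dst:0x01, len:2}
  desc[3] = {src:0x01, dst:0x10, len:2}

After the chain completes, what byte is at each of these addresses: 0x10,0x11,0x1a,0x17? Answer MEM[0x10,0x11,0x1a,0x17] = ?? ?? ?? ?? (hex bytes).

  after D0: wrote 8B at 0x13 = 2e926683869f6ec0
  after D1: wrote 3B at 0x12 = 668386
  after D2: wrote 2B at 0x01 = c004
  after D3: wrote 2B at 0x10 = c004
query mem[0x10]=0xc0, mem[0x11]=0x04, mem[0x1a]=0xc0, mem[0x17]=0x86

MEM[0x10,0x11,0x1a,0x17] = c0 04 c0 86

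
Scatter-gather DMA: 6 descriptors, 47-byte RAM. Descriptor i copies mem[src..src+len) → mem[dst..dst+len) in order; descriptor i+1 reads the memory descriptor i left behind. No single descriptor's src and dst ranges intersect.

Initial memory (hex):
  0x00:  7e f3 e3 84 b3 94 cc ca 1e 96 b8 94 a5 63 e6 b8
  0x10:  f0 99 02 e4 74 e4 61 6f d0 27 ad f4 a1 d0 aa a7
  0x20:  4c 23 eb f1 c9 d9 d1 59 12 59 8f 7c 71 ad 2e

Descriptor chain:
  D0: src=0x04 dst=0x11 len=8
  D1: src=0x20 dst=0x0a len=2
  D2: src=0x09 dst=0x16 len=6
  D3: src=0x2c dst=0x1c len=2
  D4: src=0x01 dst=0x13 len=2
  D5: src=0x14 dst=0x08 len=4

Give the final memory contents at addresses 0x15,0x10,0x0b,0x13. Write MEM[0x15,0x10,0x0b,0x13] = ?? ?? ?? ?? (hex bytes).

#0 dst[0x11+8] := {0xb3,0x94,0xcc,0xca,0x1e,0x96,0xb8,0x94}
#1 dst[0x0a+2] := {0x4c,0x23}
#2 dst[0x16+6] := {0x96,0x4c,0x23,0xa5,0x63,0xe6}
#3 dst[0x1c+2] := {0x71,0xad}
#4 dst[0x13+2] := {0xf3,0xe3}
#5 dst[0x08+4] := {0xe3,0x1e,0x96,0x4c}
query mem[0x15]=0x1e, mem[0x10]=0xf0, mem[0x0b]=0x4c, mem[0x13]=0xf3

MEM[0x15,0x10,0x0b,0x13] = 1e f0 4c f3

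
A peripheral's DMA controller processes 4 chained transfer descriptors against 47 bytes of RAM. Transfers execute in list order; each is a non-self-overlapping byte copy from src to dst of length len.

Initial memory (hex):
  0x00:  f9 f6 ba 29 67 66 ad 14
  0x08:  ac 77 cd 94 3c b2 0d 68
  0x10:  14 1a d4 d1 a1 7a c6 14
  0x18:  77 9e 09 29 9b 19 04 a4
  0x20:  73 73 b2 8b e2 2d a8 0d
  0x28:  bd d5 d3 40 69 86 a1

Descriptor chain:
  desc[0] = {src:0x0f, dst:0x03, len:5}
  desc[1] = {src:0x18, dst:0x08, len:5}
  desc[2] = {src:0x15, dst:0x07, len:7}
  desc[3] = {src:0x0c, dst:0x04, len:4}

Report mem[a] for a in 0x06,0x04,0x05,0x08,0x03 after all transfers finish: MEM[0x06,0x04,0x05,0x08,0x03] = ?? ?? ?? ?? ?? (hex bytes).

#0 dst[0x03+5] := {0x68,0x14,0x1a,0xd4,0xd1}
#1 dst[0x08+5] := {0x77,0x9e,0x09,0x29,0x9b}
#2 dst[0x07+7] := {0x7a,0xc6,0x14,0x77,0x9e,0x09,0x29}
#3 dst[0x04+4] := {0x09,0x29,0x0d,0x68}
query mem[0x06]=0x0d, mem[0x04]=0x09, mem[0x05]=0x29, mem[0x08]=0xc6, mem[0x03]=0x68

MEM[0x06,0x04,0x05,0x08,0x03] = 0d 09 29 c6 68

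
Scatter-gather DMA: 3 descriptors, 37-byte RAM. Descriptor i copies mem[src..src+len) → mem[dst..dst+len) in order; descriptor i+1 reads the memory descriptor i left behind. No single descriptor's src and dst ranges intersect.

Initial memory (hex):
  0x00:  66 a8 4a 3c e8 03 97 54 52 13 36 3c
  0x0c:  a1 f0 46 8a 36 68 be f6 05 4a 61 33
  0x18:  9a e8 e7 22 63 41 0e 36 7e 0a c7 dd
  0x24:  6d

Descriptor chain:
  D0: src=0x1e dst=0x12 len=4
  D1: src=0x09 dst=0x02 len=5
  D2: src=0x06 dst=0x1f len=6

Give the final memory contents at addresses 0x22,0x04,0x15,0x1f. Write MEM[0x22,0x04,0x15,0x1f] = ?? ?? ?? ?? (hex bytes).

[0] 0x1e->0x12 len=4 : 0e 36 7e 0a
[1] 0x09->0x02 len=5 : 13 36 3c a1 f0
[2] 0x06->0x1f len=6 : f0 54 52 13 36 3c
query mem[0x22]=0x13, mem[0x04]=0x3c, mem[0x15]=0x0a, mem[0x1f]=0xf0

MEM[0x22,0x04,0x15,0x1f] = 13 3c 0a f0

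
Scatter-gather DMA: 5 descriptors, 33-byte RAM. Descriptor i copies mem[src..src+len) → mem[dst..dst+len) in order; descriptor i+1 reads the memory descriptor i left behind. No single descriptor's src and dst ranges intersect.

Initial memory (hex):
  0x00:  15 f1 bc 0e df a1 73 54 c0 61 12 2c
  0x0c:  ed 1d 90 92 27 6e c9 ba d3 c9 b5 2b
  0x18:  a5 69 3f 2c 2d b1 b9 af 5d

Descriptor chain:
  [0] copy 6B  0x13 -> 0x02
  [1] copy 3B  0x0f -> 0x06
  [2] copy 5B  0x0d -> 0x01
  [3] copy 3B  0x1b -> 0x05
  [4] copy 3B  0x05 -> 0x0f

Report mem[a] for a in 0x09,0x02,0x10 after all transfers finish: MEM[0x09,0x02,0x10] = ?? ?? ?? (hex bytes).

MEM[0x09,0x02,0x10] = 61 90 2d

  after D0: wrote 6B at 0x02 = bad3c9b52ba5
  after D1: wrote 3B at 0x06 = 92276e
  after D2: wrote 5B at 0x01 = 1d9092276e
  after D3: wrote 3B at 0x05 = 2c2db1
  after D4: wrote 3B at 0x0f = 2c2db1
query mem[0x09]=0x61, mem[0x02]=0x90, mem[0x10]=0x2d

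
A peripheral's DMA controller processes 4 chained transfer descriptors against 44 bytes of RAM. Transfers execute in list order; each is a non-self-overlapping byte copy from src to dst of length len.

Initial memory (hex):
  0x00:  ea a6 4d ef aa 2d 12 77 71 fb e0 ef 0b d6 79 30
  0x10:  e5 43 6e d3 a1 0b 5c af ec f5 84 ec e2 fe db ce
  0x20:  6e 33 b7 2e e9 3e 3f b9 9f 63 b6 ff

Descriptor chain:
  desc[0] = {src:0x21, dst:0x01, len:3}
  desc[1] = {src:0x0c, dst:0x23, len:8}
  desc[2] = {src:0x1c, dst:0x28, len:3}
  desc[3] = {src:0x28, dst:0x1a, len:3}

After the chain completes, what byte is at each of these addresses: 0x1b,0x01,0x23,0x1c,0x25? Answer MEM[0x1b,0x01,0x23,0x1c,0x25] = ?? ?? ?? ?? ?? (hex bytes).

[0] 0x21->0x01 len=3 : 33 b7 2e
[1] 0x0c->0x23 len=8 : 0b d6 79 30 e5 43 6e d3
[2] 0x1c->0x28 len=3 : e2 fe db
[3] 0x28->0x1a len=3 : e2 fe db
query mem[0x1b]=0xfe, mem[0x01]=0x33, mem[0x23]=0x0b, mem[0x1c]=0xdb, mem[0x25]=0x79

MEM[0x1b,0x01,0x23,0x1c,0x25] = fe 33 0b db 79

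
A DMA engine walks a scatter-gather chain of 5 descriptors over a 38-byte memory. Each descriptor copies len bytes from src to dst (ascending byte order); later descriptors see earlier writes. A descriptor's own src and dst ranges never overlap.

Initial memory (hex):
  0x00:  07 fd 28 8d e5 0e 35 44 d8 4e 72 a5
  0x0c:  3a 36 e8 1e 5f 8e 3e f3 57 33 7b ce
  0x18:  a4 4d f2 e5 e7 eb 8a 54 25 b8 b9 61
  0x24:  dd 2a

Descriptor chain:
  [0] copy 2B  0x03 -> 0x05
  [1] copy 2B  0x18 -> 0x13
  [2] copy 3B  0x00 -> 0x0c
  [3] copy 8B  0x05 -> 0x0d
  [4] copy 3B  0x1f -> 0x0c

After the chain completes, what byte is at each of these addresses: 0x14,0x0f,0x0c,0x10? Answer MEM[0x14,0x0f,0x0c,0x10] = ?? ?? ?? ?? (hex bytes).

  after D0: wrote 2B at 0x05 = 8de5
  after D1: wrote 2B at 0x13 = a44d
  after D2: wrote 3B at 0x0c = 07fd28
  after D3: wrote 8B at 0x0d = 8de544d84e72a507
  after D4: wrote 3B at 0x0c = 5425b8
query mem[0x14]=0x07, mem[0x0f]=0x44, mem[0x0c]=0x54, mem[0x10]=0xd8

MEM[0x14,0x0f,0x0c,0x10] = 07 44 54 d8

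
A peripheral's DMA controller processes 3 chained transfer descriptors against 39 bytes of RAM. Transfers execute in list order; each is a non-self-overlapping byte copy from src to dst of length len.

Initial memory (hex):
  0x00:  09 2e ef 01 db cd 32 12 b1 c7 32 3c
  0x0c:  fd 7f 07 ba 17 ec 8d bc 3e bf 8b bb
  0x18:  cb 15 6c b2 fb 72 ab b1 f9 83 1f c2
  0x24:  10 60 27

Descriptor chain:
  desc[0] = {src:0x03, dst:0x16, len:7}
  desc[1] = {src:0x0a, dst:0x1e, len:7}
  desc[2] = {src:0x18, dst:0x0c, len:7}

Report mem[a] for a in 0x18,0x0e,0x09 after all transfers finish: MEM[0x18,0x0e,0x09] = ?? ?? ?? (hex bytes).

#0 dst[0x16+7] := {0x01,0xdb,0xcd,0x32,0x12,0xb1,0xc7}
#1 dst[0x1e+7] := {0x32,0x3c,0xfd,0x7f,0x07,0xba,0x17}
#2 dst[0x0c+7] := {0xcd,0x32,0x12,0xb1,0xc7,0x72,0x32}
query mem[0x18]=0xcd, mem[0x0e]=0x12, mem[0x09]=0xc7

MEM[0x18,0x0e,0x09] = cd 12 c7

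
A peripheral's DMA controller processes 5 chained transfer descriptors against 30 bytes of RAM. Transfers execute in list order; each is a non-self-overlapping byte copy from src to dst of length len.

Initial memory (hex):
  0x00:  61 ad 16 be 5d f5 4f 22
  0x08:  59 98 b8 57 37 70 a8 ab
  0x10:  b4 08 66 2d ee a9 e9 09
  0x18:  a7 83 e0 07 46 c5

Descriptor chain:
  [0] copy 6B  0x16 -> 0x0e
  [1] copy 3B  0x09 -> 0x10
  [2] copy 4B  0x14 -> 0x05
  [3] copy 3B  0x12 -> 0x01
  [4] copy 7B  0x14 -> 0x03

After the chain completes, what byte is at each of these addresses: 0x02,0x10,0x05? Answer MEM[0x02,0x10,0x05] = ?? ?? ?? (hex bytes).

#0 dst[0x0e+6] := {0xe9,0x09,0xa7,0x83,0xe0,0x07}
#1 dst[0x10+3] := {0x98,0xb8,0x57}
#2 dst[0x05+4] := {0xee,0xa9,0xe9,0x09}
#3 dst[0x01+3] := {0x57,0x07,0xee}
#4 dst[0x03+7] := {0xee,0xa9,0xe9,0x09,0xa7,0x83,0xe0}
query mem[0x02]=0x07, mem[0x10]=0x98, mem[0x05]=0xe9

MEM[0x02,0x10,0x05] = 07 98 e9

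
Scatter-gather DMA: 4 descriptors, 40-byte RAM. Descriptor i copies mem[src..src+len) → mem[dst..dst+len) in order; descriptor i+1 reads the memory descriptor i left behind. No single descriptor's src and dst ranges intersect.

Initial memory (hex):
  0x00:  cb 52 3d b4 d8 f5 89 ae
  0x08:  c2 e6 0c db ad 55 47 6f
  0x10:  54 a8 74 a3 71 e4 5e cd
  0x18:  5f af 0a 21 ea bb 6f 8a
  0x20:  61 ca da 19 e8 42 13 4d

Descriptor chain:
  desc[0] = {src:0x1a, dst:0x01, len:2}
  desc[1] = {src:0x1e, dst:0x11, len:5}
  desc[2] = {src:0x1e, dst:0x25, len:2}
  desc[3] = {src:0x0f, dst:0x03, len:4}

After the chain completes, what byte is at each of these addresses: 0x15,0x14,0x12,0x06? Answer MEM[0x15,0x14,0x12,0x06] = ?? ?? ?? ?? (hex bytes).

  after D0: wrote 2B at 0x01 = 0a21
  after D1: wrote 5B at 0x11 = 6f8a61cada
  after D2: wrote 2B at 0x25 = 6f8a
  after D3: wrote 4B at 0x03 = 6f546f8a
query mem[0x15]=0xda, mem[0x14]=0xca, mem[0x12]=0x8a, mem[0x06]=0x8a

MEM[0x15,0x14,0x12,0x06] = da ca 8a 8a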